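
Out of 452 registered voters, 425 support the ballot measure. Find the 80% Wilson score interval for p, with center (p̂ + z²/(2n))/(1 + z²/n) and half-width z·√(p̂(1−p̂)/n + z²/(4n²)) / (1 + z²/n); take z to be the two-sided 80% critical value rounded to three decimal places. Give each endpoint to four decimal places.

(0.9243, 0.9530)

Here p̂ = 425/452 = 0.94027 and z = 1.282 (z² = 1.643524).
Denominator 1 + z²/n = 1 + 1.643524/452 = 1.003636.
Adjusted center: (0.94027 + z²/(2n))/1.003636 = 0.93867.
Radicand: p̂(1−p̂)/n + z²/(4n²) = 0.000124262 + 0.000002011 = 0.000126273.
Half-width = 1.282·√0.000126273/1.003636 = 0.01435.
So the interval runs from 0.9243 to 0.9530.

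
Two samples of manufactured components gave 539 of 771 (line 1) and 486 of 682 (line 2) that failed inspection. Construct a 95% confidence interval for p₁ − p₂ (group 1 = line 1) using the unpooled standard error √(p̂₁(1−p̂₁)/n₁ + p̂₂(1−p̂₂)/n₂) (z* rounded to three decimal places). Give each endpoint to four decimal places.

(-0.0604, 0.0334)

p̂₁ = 0.69909, p̂₂ = 0.71261, so the observed difference is -0.01352.
Unpooled SE = √(p̂₁(1−p̂₁)/n₁ + p̂₂(1−p̂₂)/n₂) = √(0.000272844 + 0.000300289) = 0.023940.
z* = 1.960 at the 95% level. Margin of error = 0.04692.
Interval: -0.01352 ± 0.04692 → (-0.0604, 0.0334).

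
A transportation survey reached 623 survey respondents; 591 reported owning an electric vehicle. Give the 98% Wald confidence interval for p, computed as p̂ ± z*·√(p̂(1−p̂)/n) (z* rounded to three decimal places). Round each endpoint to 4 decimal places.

The sample proportion is 591/623 = 0.94864.
Standard error of p̂: √(0.048726/623) = √0.000078212 = 0.008844.
The 98% critical value is z* = 2.326.
Margin of error: 2.326 × 0.008844 = 0.02057.
Interval: 0.94864 ± 0.02057 → (0.9281, 0.9692).

(0.9281, 0.9692)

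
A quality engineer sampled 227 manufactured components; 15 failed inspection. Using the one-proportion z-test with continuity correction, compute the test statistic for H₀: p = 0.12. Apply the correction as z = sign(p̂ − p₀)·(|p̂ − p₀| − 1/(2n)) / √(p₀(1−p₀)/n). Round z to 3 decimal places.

With x = 15 successes in n = 227, p̂ = 0.06608. p̂ − p₀ = -0.053921.
Continuity correction 1/(2n) = 1/454 = 0.002203.
Corrected numerator: |-0.053921| − 0.002203 = 0.051718.
Null standard error: √(0.12·0.88/227) = √0.000465198 = 0.021568.
z = (−)0.051718/0.021568 = -2.398.

z = -2.398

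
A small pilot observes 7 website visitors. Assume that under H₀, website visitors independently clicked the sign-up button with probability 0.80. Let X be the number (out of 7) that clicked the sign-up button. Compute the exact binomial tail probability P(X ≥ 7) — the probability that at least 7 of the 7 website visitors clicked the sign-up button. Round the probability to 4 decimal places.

X ~ Binomial(n=7, p=0.80).
P(X ≥ 7) = C(7,7)·0.80^7·0.20^0.
= 0.209715 = 0.2097.

P = 0.2097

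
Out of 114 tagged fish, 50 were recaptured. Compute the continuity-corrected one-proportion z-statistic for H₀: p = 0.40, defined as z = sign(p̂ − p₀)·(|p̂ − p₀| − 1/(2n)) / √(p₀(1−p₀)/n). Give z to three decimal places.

z = 0.746

With x = 50 successes in n = 114, p̂ = 0.43860. p̂ − p₀ = 0.038596.
1/(2n) = 0.004386.
Corrected numerator: |0.038596| − 0.004386 = 0.034210.
Under H₀, SE = √(p₀(1−p₀)/n) = √(0.40·0.60/114) = √0.002105263 = 0.045883.
z = +0.034210/0.045883 = 0.746.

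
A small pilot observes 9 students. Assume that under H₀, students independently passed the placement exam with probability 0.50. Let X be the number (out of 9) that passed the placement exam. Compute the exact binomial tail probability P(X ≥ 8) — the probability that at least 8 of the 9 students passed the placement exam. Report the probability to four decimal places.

X is binomial with n = 9 and p = 0.50.
P(X ≥ 8) = C(9,8)·0.50^8·0.50^1 + C(9,9)·0.50^9·0.50^0.
= 0.017578 + 0.001953 = 0.0195.

P = 0.0195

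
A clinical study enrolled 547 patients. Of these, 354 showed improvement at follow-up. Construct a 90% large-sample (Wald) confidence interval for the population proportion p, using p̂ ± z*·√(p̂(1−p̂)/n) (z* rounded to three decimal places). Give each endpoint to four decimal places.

(0.6136, 0.6808)

Sample proportion p̂ = 354/547 = 0.64717.
SE(p̂) = √(0.64717·0.35283/547) = 0.020431.
The 90% critical value is z* = 1.645.
Margin of error: 1.645 × 0.020431 = 0.03361.
So the interval runs from 0.6136 to 0.6808.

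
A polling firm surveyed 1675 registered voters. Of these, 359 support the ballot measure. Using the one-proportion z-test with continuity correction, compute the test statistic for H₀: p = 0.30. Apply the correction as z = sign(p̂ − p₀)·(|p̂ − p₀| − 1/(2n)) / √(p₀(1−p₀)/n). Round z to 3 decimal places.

z = -7.625

Sample proportion p̂ = 359/1675 = 0.21433. p̂ − p₀ = -0.085672.
Continuity correction 1/(2n) = 1/3350 = 0.000299.
Corrected numerator: |-0.085672| − 0.000299 = 0.085373.
Under H₀, SE = √(p₀(1−p₀)/n) = √(0.30·0.70/1675) = √0.000125373 = 0.011197.
z = −0.085373/0.011197 = -7.625.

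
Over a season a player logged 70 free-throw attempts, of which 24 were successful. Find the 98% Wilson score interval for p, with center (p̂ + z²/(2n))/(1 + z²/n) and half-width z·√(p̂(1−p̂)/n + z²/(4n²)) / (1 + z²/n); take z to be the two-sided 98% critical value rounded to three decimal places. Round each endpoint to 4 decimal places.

Here p̂ = 24/70 = 0.34286 and z = 2.326 (z² = 5.410276).
Denominator 1 + z²/n = 1 + 5.410276/70 = 1.077290.
Center = (0.34286 + 0.038645)/1.077290 = 0.35413.
Radicand: p̂(1−p̂)/n + z²/(4n²) = 0.003218659 + 0.000276034 = 0.003494693.
Half-width = z·√(radicand)/denom = 2.326·0.059116/1.077290 = 0.12764.
CI: 0.35413 ± 0.12764 = (0.2265, 0.4818).

(0.2265, 0.4818)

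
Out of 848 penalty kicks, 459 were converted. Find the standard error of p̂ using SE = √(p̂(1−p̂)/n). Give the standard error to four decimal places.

SE = 0.0171

With x = 459 successes in n = 848, p̂ = 0.54127.
p̂(1−p̂) = 0.248297.
SE = √(0.248297/848) = 0.0171.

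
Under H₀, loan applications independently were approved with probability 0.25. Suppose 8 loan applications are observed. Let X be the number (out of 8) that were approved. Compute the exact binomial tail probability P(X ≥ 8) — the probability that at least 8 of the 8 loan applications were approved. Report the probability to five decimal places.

P = 0.00002

X ~ Binomial(n=8, p=0.25).
P(X ≥ 8) = C(8,8)·0.25^8·0.75^0.
= 0.000015 = 0.00002.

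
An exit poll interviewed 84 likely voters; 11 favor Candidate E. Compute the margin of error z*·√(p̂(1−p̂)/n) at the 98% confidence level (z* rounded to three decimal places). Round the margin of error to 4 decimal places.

Sample proportion p̂ = 11/84 = 0.13095.
SE(p̂) = √(0.13095·0.86905/84) = 0.036808.
For 98% confidence, z* = 2.326.
Margin of error = z*·SE = 2.326 × 0.036808 = 0.0856.

ME = 0.0856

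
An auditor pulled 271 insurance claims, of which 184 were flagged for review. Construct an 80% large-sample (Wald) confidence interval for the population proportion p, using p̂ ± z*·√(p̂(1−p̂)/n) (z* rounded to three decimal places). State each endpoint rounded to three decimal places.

(0.643, 0.715)

p̂ = 184/271 = 0.67897.
SE(p̂) = √(0.67897·0.32103/271) = 0.028361.
z* = 1.282 at the 80% level.
Margin = 1.282·0.028361 = 0.03636.
So the interval runs from 0.643 to 0.715.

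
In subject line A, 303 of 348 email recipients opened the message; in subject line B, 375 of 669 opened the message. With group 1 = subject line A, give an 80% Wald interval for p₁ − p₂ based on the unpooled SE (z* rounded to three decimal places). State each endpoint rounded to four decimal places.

(0.2764, 0.3439)

p̂₁ = 303/348 = 0.87069, p̂₂ = 375/669 = 0.56054; p̂₁ − p̂₂ = 0.31015.
Unpooled SE = √(p̂₁(1−p̂₁)/n₁ + p̂₂(1−p̂₂)/n₂) = √(0.000323532 + 0.000368214) = 0.026301.
The 80% critical value is z* = 1.282. Margin = 1.282·0.026301 = 0.03372.
CI: 0.31015 ± 0.03372 = (0.2764, 0.3439).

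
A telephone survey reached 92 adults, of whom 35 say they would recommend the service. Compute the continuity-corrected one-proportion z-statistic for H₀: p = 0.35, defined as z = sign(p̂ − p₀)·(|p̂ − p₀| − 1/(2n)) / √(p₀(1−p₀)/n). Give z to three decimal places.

With x = 35 successes in n = 92, p̂ = 0.38043. p̂ − p₀ = 0.030435.
1/(2n) = 0.005435.
Corrected numerator: |0.030435| − 0.005435 = 0.025000.
Null standard error: √(0.35·0.65/92) = √0.002472826 = 0.049728.
z = (+)0.025000/0.049728 = 0.503.

z = 0.503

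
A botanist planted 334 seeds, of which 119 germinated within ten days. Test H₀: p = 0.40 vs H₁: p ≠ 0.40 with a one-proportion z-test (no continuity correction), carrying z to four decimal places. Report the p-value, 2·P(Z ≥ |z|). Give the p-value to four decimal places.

Sample proportion p̂ = 119/334 = 0.35629.
Under H₀, SE = √(p₀(1−p₀)/n) = √(0.40·0.60/334) = √0.000718563 = 0.026806.
Test statistic (full precision, shown to 4 dp): z = (119/334 − 0.40)/SE₀ ≈ -1.6307.
From the standard normal, 2·P(Z ≥ |z|) = 0.1030.

p-value = 0.1030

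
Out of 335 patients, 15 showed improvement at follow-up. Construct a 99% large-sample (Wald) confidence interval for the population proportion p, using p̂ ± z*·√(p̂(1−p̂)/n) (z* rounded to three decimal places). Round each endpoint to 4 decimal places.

(0.0157, 0.0739)

The sample proportion is 15/335 = 0.04478.
SE = √(p̂(1−p̂)/n) = √(0.042771/335) = 0.011299.
The 99% critical value is z* = 2.576.
Margin = 2.576·0.011299 = 0.02911.
So the interval runs from 0.0157 to 0.0739.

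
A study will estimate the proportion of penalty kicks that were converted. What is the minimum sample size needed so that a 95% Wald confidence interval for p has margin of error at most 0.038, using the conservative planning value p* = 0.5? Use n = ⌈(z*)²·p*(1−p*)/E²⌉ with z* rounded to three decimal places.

The 95% critical value is z* = 1.960.
p*(1−p*) = 0.50·0.50 = 0.2500.
Required n before rounding: 3.841600 × 0.2500 / 0.038² = 665.097.
Rounding up, n = 666.

n = 666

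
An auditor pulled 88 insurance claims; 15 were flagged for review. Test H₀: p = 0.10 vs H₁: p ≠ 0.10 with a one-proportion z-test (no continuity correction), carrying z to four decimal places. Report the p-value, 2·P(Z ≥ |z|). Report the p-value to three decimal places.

The sample proportion is 15/88 = 0.17045.
SE₀ = √(0.10·0.90/88) = 0.031980.
z = (p̂ − p₀)/SE = (15/88 − 0.10)/0.031980 ≈ 2.2031.
From the standard normal, 2·P(Z ≥ |z|) = 0.028.

p-value = 0.028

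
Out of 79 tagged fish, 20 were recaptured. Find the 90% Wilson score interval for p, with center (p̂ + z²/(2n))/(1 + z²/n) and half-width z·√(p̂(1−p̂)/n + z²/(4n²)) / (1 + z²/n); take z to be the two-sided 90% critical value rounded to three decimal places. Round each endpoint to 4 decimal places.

p̂ = 20/79 = 0.25316; z = 1.645, so z² = 2.706025.
1 + z²/n = 1.034253.
Center = (0.25316 + 0.017127)/1.034253 = 0.26134.
Radicand: p̂(1−p̂)/n + z²/(4n²) = 0.002393320 + 0.000108397 = 0.002501717.
Half-width = z·√(radicand)/denom = 1.645·0.050017/1.034253 = 0.07955.
So the interval runs from 0.1818 to 0.3409.

(0.1818, 0.3409)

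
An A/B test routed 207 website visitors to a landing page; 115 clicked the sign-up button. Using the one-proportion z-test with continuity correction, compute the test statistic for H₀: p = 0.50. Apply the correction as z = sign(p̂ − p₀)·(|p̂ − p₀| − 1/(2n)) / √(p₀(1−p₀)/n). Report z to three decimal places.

With x = 115 successes in n = 207, p̂ = 0.55556. p̂ − p₀ = 0.055556.
Continuity correction 1/(2n) = 1/414 = 0.002415.
Corrected numerator: |0.055556| − 0.002415 = 0.053141.
Under H₀, SE = √(p₀(1−p₀)/n) = √(0.50·0.50/207) = √0.001207729 = 0.034752.
z = +0.053141/0.034752 = 1.529.

z = 1.529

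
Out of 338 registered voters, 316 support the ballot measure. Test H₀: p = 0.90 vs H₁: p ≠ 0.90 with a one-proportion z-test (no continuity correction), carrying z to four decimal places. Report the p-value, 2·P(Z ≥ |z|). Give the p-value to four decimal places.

p-value = 0.0324

Sample proportion p̂ = 316/338 = 0.93491.
Under H₀, SE = √(p₀(1−p₀)/n) = √(0.90·0.10/338) = √0.000266272 = 0.016318.
Test statistic (full precision, shown to 4 dp): z = (316/338 − 0.90)/SE₀ ≈ 2.1395.
p-value = 2·P(Z ≥ |z|) with z = 2.1395 → 0.0324.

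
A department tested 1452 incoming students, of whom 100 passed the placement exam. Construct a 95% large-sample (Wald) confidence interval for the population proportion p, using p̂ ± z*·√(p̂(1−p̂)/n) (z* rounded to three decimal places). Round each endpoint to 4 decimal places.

(0.0558, 0.0819)

p̂ = 100/1452 = 0.06887.
Standard error of p̂: √(0.064127/1452) = √0.000044165 = 0.006646.
The 95% critical value is z* = 1.960.
Margin of error: 1.960 × 0.006646 = 0.01303.
So the interval runs from 0.0558 to 0.0819.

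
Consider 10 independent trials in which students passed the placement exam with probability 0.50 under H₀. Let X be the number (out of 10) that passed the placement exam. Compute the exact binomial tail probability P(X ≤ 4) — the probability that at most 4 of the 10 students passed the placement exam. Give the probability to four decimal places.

P = 0.3770

X ~ Binomial(n=10, p=0.50).
P(X ≤ 4) = Σ_{j=0}^{4} C(10,j)·0.50^j·0.50^{10−j}.
= 0.000977 + 0.009766 + 0.043945 + 0.117188 + 0.205078 = 0.3770.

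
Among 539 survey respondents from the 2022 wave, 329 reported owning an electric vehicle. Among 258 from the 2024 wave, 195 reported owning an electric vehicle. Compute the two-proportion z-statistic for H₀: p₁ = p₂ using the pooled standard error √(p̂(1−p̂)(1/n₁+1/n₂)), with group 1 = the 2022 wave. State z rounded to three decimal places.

p̂₁ = 329/539 = 0.61039, p̂₂ = 195/258 = 0.75581.
Pooling: p̂ = 524/797 = 0.65747.
Pooled SE = √[0.2252046·0.00573126] ≈ 0.035926.
z = -0.14542/0.035926 = -4.048.

z = -4.048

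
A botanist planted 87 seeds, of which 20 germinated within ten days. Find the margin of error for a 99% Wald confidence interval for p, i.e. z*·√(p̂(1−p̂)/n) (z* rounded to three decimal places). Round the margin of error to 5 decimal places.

With x = 20 successes in n = 87, p̂ = 0.22989.
SE(p̂) = √(0.22989·0.77011/87) = 0.045110.
For 99% confidence, z* = 2.576.
So ME = 0.11620.

ME = 0.11620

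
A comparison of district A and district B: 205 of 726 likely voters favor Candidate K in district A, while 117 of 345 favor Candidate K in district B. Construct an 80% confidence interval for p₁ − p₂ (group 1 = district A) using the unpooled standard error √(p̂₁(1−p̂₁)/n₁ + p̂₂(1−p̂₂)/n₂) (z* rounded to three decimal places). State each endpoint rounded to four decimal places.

(-0.0958, -0.0177)

p̂₁ = 0.28237, p̂₂ = 0.33913, so the observed difference is -0.05676.
Unpooled SE = √(p̂₁(1−p̂₁)/n₁ + p̂₂(1−p̂₂)/n₂) = √(0.000279114 + 0.000649626) = 0.030475.
The 80% critical value is z* = 1.282. Margin of error = 0.03907.
Interval: -0.05676 ± 0.03907 → (-0.0958, -0.0177).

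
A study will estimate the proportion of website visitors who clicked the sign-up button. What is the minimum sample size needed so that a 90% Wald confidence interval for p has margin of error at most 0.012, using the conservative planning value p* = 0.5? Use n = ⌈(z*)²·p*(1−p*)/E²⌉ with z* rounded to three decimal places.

The 90% critical value is z* = 1.645.
p*(1−p*) = 0.2500.
Required n before rounding: 2.706025 × 0.2500 / 0.012² = 4697.960.
Rounding up, n = 4698.

n = 4698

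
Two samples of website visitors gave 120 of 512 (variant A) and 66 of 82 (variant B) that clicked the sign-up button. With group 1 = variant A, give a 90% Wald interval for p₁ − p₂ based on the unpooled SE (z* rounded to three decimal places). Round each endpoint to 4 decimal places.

p̂₁ = 120/512 = 0.23438, p̂₂ = 66/82 = 0.80488; p̂₁ − p̂₂ = -0.57050.
SE = √(0.000350475 + 0.001915236) = √0.002265711 = 0.047599.
For 90% confidence, z* = 1.645. Margin = 1.645·0.047599 = 0.07830.
CI: -0.57050 ± 0.07830 = (-0.6488, -0.4922).

(-0.6488, -0.4922)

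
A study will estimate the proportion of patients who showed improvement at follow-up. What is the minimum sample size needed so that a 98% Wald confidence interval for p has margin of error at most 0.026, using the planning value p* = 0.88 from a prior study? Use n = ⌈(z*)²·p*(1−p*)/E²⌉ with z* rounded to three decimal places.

n = 846

z* = 2.326 at the 98% level.
p*(1−p*) = 0.1056.
Required n before rounding: 5.410276 × 0.1056 / 0.026² = 845.156.
⌈845.156⌉ = 846.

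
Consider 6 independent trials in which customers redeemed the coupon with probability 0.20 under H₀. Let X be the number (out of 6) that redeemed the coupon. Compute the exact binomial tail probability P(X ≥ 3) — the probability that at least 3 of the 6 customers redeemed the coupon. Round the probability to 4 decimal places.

P = 0.0989

X is binomial with n = 6 and p = 0.20.
P(X ≥ 3) = C(6,3)·0.20^3·0.80^3 + C(6,4)·0.20^4·0.80^2 + C(6,5)·0.20^5·0.80^1 + C(6,6)·0.20^6·0.80^0.
= 0.081920 + 0.015360 + 0.001536 + 0.000064 = 0.0989.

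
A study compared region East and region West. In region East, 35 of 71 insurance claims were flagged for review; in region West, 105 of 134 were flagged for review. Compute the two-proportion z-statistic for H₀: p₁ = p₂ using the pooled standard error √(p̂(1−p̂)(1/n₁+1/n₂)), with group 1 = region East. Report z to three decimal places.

Sample proportions: p̂₁ = 35/71 = 0.49296 and p̂₂ = 105/134 = 0.78358.
Pooled p̂ = (35+105)/(71+134) = 140/205 = 0.68293.
SE = √[p̂(1−p̂)(1/n₁+1/n₂)] = √[0.68293·0.31707·(1/71+1/134)] ≈ 0.068307.
z = -0.29062/0.068307 = -4.255.

z = -4.255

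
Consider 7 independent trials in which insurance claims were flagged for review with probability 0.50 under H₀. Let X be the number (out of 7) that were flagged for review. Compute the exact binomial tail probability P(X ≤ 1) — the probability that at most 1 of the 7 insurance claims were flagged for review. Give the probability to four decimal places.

X ~ Binomial(n=7, p=0.50).
P(X ≤ 1) = C(7,0)·0.50^0·0.50^7 + C(7,1)·0.50^1·0.50^6.
= 0.007812 + 0.054688 = 0.0625.

P = 0.0625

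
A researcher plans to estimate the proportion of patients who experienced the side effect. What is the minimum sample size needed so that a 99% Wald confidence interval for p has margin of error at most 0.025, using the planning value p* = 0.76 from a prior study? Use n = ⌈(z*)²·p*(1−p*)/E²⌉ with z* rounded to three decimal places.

n = 1937

z* = 2.576 at the 99% level.
p*(1−p*) = 0.76·0.24 = 0.1824.
(z*)²·p*(1−p*)/E² = 6.635776·0.1824/0.000625 = 1936.585.
Rounding up, n = 1937.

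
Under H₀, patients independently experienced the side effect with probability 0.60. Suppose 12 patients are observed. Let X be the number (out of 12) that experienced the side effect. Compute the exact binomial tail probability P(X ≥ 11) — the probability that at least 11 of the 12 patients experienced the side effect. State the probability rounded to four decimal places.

P = 0.0196

X ~ Binomial(n=12, p=0.60).
P(X ≥ 11) = C(12,11)·0.60^11·0.40^1 + C(12,12)·0.60^12·0.40^0.
= 0.017414 + 0.002177 = 0.0196.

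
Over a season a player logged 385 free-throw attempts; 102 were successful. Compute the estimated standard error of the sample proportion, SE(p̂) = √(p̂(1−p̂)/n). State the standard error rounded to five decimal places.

SE = 0.02249

The sample proportion is 102/385 = 0.26494.
p̂(1−p̂) = 0.194747.
Dividing by n and taking the root: √0.000505836 = 0.02249.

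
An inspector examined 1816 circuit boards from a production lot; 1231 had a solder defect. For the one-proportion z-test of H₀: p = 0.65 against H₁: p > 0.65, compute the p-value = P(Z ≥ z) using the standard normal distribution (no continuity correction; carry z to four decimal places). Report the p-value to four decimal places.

With x = 1231 successes in n = 1816, p̂ = 0.67786.
Under H₀, SE = √(p₀(1−p₀)/n) = √(0.65·0.35/1816) = √0.000125275 = 0.011193.
z = (p̂ − p₀)/SE = (1231/1816 − 0.65)/0.011193 ≈ 2.4894.
From the standard normal, P(Z ≥ z) = 0.0064.

p-value = 0.0064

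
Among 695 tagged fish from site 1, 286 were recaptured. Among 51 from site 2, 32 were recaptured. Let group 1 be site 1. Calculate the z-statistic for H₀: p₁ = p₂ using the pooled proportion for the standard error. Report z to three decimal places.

z = -3.010

Sample proportions: p̂₁ = 286/695 = 0.41151 and p̂₂ = 32/51 = 0.62745.
Pooled p̂ = (286+32)/(695+51) = 318/746 = 0.42627.
Pooled SE = √[0.2445644·0.02104669] ≈ 0.071744.
z = (p̂₁ − p̂₂)/SE = (0.41151 − 0.62745)/0.071744 = -0.21594/0.071744 = -3.010.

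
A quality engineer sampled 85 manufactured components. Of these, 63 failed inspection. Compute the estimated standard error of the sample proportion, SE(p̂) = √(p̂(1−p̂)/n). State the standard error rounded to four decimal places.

SE = 0.0475

With x = 63 successes in n = 85, p̂ = 0.74118.
p̂(1−p̂) = 0.74118·0.25882 = 0.191832.
SE = √(0.191832/85) = 0.0475.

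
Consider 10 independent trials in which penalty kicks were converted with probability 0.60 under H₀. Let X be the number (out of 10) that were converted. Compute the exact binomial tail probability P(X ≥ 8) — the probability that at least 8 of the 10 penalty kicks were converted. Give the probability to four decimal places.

X is binomial with n = 10 and p = 0.60.
P(X ≥ 8) = C(10,8)·0.60^8·0.40^2 + C(10,9)·0.60^9·0.40^1 + C(10,10)·0.60^10·0.40^0.
= 0.120932 + 0.040311 + 0.006047 = 0.1673.

P = 0.1673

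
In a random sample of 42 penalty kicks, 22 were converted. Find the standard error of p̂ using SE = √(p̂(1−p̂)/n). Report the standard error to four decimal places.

The sample proportion is 22/42 = 0.52381.
p̂(1−p̂) = 0.52381·0.47619 = 0.249433.
Dividing by n and taking the root: √0.005938881 = 0.0771.

SE = 0.0771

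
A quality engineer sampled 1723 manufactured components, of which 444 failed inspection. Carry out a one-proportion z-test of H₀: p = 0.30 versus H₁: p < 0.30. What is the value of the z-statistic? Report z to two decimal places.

Sample proportion p̂ = 444/1723 = 0.25769.
Null standard error: √(0.30·0.70/1723) = √0.000121880 = 0.011040.
z = (0.25769 − 0.30)/0.011040 = -0.04231/0.011040 = -3.83.

z = -3.83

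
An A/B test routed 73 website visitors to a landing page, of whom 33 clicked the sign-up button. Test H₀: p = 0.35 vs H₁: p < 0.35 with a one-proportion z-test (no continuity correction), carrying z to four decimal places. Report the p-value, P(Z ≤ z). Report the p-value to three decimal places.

p-value = 0.966

p̂ = 33/73 = 0.45205.
Under H₀, SE = √(p₀(1−p₀)/n) = √(0.35·0.65/73) = √0.003116438 = 0.055825.
Test statistic (full precision, shown to 4 dp): z = (33/73 − 0.35)/SE₀ ≈ 1.8281.
From the standard normal, P(Z ≤ z) = 0.966.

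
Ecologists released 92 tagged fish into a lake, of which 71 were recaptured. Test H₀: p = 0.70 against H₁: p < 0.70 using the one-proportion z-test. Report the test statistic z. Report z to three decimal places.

z = 1.502

With x = 71 successes in n = 92, p̂ = 0.77174.
Under H₀, SE = √(p₀(1−p₀)/n) = √(0.70·0.30/92) = √0.002282609 = 0.047777.
Test statistic: z = 0.07174/0.047777 = 1.502.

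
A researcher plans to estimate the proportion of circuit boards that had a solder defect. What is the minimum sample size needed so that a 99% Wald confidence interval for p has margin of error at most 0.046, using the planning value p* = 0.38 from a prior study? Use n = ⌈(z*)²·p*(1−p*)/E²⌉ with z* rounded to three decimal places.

n = 739

For 99% confidence, z* = 2.576.
p*(1−p*) = 0.2356.
Required n before rounding: 6.635776 × 0.2356 / 0.046² = 738.842.
⌈738.842⌉ = 739.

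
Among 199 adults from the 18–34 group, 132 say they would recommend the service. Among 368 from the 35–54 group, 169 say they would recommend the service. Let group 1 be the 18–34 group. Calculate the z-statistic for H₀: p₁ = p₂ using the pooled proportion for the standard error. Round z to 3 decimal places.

z = 4.647

p̂₁ = 132/199 = 0.66332, p̂₂ = 169/368 = 0.45924.
Pooling: p̂ = 301/567 = 0.53086.
SE = √[p̂(1−p̂)(1/n₁+1/n₂)] = √[0.53086·0.46914·(1/199+1/368)] ≈ 0.043912.
z = 0.20408/0.043912 = 4.647.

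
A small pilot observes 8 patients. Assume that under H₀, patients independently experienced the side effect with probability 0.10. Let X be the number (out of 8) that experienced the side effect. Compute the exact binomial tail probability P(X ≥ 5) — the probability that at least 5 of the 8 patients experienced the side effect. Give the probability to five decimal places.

X is binomial with n = 8 and p = 0.10.
P(X ≥ 5) = C(8,5)·0.10^5·0.90^3 + C(8,6)·0.10^6·0.90^2 + C(8,7)·0.10^7·0.90^1 + C(8,8)·0.10^8·0.90^0.
= 0.000408 + 0.000023 + 0.000001 + 0.000000 = 0.00043.

P = 0.00043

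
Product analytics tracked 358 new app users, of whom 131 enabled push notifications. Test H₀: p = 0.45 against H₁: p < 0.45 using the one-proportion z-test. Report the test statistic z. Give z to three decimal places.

z = -3.198

The sample proportion is 131/358 = 0.36592.
SE₀ = √(0.45·0.55/358) = 0.026293.
Test statistic: z = -0.08408/0.026293 = -3.198.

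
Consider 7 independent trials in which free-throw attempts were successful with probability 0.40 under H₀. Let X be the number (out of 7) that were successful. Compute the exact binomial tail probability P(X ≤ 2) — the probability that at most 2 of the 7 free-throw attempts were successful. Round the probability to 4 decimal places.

X is binomial with n = 7 and p = 0.40.
P(X ≤ 2) = C(7,0)·0.40^0·0.60^7 + C(7,1)·0.40^1·0.60^6 + C(7,2)·0.40^2·0.60^5.
= 0.027994 + 0.130637 + 0.261274 = 0.4199.

P = 0.4199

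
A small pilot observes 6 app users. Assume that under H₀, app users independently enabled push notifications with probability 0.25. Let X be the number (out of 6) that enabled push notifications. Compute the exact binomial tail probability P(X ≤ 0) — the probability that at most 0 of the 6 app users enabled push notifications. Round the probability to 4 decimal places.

X is binomial with n = 6 and p = 0.25.
P(X ≤ 0) = C(6,0)·0.25^0·0.75^6.
= 0.177979 = 0.1780.

P = 0.1780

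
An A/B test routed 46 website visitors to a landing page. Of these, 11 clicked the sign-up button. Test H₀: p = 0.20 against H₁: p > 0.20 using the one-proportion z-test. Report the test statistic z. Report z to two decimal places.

p̂ = 11/46 = 0.23913.
Null standard error: √(0.20·0.80/46) = √0.003478261 = 0.058977.
z = (0.23913 − 0.20)/0.058977 = 0.03913/0.058977 = 0.66.

z = 0.66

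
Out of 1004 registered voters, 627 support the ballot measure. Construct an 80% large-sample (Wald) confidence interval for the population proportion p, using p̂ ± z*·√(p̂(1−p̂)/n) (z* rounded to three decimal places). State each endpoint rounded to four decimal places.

(0.6049, 0.6441)

The sample proportion is 627/1004 = 0.62450.
Standard error of p̂: √(0.234499/1004) = √0.000233565 = 0.015283.
For 80% confidence, z* = 1.282.
Margin = 1.282·0.015283 = 0.01959.
CI: 0.62450 ± 0.01959 = (0.6049, 0.6441).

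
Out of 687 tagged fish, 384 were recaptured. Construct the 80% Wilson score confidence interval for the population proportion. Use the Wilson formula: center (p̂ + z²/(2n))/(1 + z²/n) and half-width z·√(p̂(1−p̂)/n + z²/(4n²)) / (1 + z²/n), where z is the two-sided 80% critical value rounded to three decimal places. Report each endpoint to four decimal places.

p̂ = 384/687 = 0.55895; z = 1.282, so z² = 1.643524.
1 + z²/n = 1.002392.
Center = (0.55895 + 0.001196)/1.002392 = 0.55881.
Radicand: p̂(1−p̂)/n + z²/(4n²) = 0.000358842 + 0.000000871 = 0.000359713.
Half-width = z·√(radicand)/denom = 1.282·0.018966/1.002392 = 0.02426.
So the interval runs from 0.5346 to 0.5831.

(0.5346, 0.5831)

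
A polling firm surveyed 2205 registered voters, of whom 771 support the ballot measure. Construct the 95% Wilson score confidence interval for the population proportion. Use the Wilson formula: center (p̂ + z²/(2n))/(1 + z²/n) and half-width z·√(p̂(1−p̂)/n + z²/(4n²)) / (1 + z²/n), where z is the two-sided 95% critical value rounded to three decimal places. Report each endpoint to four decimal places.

(0.3300, 0.3698)

p̂ = 771/2205 = 0.34966; z = 1.960, so z² = 3.841600.
1 + z²/n = 1.001742.
Center = (0.34966 + 0.000871)/1.001742 = 0.34992.
Radicand: p̂(1−p̂)/n + z²/(4n²) = 0.000103128 + 0.000000198 = 0.000103326.
Half-width = z·√(radicand)/denom = 1.960·0.010165/1.001742 = 0.01989.
So the interval runs from 0.3300 to 0.3698.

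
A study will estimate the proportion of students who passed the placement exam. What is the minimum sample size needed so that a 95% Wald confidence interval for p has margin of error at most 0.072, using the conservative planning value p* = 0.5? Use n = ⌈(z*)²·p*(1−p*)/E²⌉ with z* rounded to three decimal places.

n = 186

z* = 1.960 at the 95% level.
p*(1−p*) = 0.2500.
(z*)²·p*(1−p*)/E² = 3.841600·0.2500/0.005184 = 185.262.
Rounding up, n = 186.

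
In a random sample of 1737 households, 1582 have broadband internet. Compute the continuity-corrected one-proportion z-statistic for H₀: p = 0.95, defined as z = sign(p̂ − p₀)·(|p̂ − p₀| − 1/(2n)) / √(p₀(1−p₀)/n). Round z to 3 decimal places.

The sample proportion is 1582/1737 = 0.91077. p̂ − p₀ = -0.039234.
1/(2n) = 0.000288.
Corrected numerator: |-0.039234| − 0.000288 = 0.038946.
Null standard error: √(0.95·0.05/1737) = √0.000027346 = 0.005229.
z = −0.038946/0.005229 = -7.448.

z = -7.448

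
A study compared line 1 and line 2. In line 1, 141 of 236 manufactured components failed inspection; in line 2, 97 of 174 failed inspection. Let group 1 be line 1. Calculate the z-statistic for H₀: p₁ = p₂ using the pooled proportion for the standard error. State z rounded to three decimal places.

z = 0.811

p̂₁ = 141/236 = 0.59746, p̂₂ = 97/174 = 0.55747.
Pooling: p̂ = 238/410 = 0.58049.
Pooled SE = √[0.2435217·0.00998441] ≈ 0.049309.
z = 0.03999/0.049309 = 0.811.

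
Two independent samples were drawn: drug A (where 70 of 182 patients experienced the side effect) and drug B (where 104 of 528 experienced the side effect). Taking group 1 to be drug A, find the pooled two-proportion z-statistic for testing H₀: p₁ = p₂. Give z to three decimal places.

z = 5.075

p̂₁ = 70/182 = 0.38462, p̂₂ = 104/528 = 0.19697.
Pooling: p̂ = 174/710 = 0.24507.
SE = √[p̂(1−p̂)(1/n₁+1/n₂)] = √[0.24507·0.75493·(1/182+1/528)] ≈ 0.036972.
z = (p̂₁ − p̂₂)/SE = (0.38462 − 0.19697)/0.036972 = 0.18765/0.036972 = 5.075.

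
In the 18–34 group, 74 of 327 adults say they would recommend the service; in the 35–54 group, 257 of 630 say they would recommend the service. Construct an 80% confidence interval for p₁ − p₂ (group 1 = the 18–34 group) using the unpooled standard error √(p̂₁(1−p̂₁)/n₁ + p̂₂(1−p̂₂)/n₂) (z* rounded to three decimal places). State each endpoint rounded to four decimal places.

(-0.2205, -0.1428)

p̂₁ = 0.22630, p̂₂ = 0.40794, so the observed difference is -0.18164.
Unpooled SE = √(p̂₁(1−p̂₁)/n₁ + p̂₂(1−p̂₂)/n₂) = √(0.000535438 + 0.000383372) = 0.030312.
For 80% confidence, z* = 1.282. Margin of error = 0.03886.
So the interval runs from -0.2205 to -0.1428.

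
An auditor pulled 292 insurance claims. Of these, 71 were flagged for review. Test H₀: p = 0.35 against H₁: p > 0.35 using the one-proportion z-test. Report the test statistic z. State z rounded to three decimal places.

z = -3.828

p̂ = 71/292 = 0.24315.
Null standard error: √(0.35·0.65/292) = √0.000779110 = 0.027913.
Test statistic: z = -0.10685/0.027913 = -3.828.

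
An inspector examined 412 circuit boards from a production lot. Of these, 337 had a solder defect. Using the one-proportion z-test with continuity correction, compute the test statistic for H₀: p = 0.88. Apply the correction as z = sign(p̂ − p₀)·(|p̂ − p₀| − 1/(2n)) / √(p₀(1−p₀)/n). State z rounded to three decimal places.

p̂ = 337/412 = 0.81796. p̂ − p₀ = -0.062039.
1/(2n) = 0.001214.
Corrected numerator: |-0.062039| − 0.001214 = 0.060825.
Under H₀, SE = √(p₀(1−p₀)/n) = √(0.88·0.12/412) = √0.000256311 = 0.016010.
z = (−)0.060825/0.016010 = -3.799.

z = -3.799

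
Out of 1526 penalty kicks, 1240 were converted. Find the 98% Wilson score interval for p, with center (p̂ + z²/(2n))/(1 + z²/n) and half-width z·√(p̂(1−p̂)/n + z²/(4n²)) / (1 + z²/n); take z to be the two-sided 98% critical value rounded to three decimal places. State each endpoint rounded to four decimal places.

Here p̂ = 1240/1526 = 0.81258 and z = 2.326 (z² = 5.410276).
1 + z²/n = 1.003545.
Center = (0.81258 + 0.001773)/1.003545 = 0.81148.
Radicand: p̂(1−p̂)/n + z²/(4n²) = 0.000099799 + 0.000000581 = 0.000100380.
Half-width = z·√(radicand)/denom = 2.326·0.010019/1.003545 = 0.02322.
Interval: 0.81148 ± 0.02322 → (0.7883, 0.8347).

(0.7883, 0.8347)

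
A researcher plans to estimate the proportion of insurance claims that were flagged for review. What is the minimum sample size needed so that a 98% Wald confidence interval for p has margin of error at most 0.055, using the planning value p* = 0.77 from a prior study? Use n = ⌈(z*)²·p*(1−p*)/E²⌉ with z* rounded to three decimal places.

For 98% confidence, z* = 2.326.
p*(1−p*) = 0.1771.
Required n before rounding: 5.410276 × 0.1771 / 0.055² = 316.747.
⌈316.747⌉ = 317.

n = 317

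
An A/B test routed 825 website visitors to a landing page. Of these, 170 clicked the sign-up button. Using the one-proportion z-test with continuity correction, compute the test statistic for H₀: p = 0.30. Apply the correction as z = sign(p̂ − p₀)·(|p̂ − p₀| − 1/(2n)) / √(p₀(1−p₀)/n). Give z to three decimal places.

The sample proportion is 170/825 = 0.20606. p̂ − p₀ = -0.093939.
Continuity correction 1/(2n) = 1/1650 = 0.000606.
Corrected numerator: |-0.093939| − 0.000606 = 0.093333.
Null standard error: √(0.30·0.70/825) = √0.000254545 = 0.015954.
z = −0.093333/0.015954 = -5.850.

z = -5.850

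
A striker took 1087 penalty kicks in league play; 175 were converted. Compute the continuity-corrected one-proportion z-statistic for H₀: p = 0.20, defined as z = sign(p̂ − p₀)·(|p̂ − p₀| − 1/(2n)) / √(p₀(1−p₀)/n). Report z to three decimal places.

p̂ = 175/1087 = 0.16099. p̂ − p₀ = -0.039006.
1/(2n) = 0.000460.
Corrected numerator: |-0.039006| − 0.000460 = 0.038546.
SE₀ = √(0.20·0.80/1087) = 0.012132.
z = (−)0.038546/0.012132 = -3.177.

z = -3.177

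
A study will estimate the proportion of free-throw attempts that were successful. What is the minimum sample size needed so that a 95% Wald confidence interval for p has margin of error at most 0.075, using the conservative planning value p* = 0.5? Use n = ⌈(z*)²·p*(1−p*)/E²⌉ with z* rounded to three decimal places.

n = 171

The 95% critical value is z* = 1.960.
p*(1−p*) = 0.50·0.50 = 0.2500.
(z*)²·p*(1−p*)/E² = 3.841600·0.2500/0.005625 = 170.738.
⌈170.738⌉ = 171.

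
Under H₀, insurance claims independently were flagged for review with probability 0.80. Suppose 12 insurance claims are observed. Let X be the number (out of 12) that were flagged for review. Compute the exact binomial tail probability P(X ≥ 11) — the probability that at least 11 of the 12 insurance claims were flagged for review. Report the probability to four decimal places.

X is binomial with n = 12 and p = 0.80.
P(X ≥ 11) = C(12,11)·0.80^11·0.20^1 + C(12,12)·0.80^12·0.20^0.
= 0.206158 + 0.068719 = 0.2749.

P = 0.2749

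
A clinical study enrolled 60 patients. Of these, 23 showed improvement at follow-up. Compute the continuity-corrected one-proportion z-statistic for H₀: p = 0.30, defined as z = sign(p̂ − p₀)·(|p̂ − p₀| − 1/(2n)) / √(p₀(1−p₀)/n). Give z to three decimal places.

p̂ = 23/60 = 0.38333. p̂ − p₀ = 0.083333.
Continuity correction 1/(2n) = 1/120 = 0.008333.
Corrected numerator: |0.083333| − 0.008333 = 0.075000.
Under H₀, SE = √(p₀(1−p₀)/n) = √(0.30·0.70/60) = √0.003500000 = 0.059161.
z = (+)0.075000/0.059161 = 1.268.

z = 1.268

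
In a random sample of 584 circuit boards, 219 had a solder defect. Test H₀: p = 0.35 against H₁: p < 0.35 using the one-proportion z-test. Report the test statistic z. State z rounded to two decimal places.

z = 1.27

The sample proportion is 219/584 = 0.37500.
Null standard error: √(0.35·0.65/584) = √0.000389555 = 0.019737.
Test statistic: z = 0.02500/0.019737 = 1.27.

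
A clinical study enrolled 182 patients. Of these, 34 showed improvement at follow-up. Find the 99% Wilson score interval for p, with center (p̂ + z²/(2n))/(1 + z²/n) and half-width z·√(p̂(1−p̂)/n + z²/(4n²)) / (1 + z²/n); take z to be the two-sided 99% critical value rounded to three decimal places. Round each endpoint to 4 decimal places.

(0.1239, 0.2718)

p̂ = 34/182 = 0.18681; z = 2.576, so z² = 6.635776.
Denominator 1 + z²/n = 1 + 6.635776/182 = 1.036460.
Center = (0.18681 + 0.018230)/1.036460 = 0.19783.
Radicand: p̂(1−p̂)/n + z²/(4n²) = 0.000834692 + 0.000050083 = 0.000884775.
Half-width = 2.576·√0.000884775/1.036460 = 0.07393.
So the interval runs from 0.1239 to 0.2718.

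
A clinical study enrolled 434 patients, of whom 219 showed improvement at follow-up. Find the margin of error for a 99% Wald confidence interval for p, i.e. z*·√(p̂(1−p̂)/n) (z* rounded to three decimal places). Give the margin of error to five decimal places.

ME = 0.06182

Sample proportion p̂ = 219/434 = 0.50461.
Standard error of p̂: √(0.249979/434) = √0.000575988 = 0.024000.
The 99% critical value is z* = 2.576.
So ME = 0.06182.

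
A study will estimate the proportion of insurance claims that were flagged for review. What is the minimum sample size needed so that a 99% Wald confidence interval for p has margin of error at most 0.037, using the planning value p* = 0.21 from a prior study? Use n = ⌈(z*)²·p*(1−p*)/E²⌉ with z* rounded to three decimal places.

The 99% critical value is z* = 2.576.
p*(1−p*) = 0.1659.
(z*)²·p*(1−p*)/E² = 6.635776·0.1659/0.001369 = 804.146.
Rounding up, n = 805.

n = 805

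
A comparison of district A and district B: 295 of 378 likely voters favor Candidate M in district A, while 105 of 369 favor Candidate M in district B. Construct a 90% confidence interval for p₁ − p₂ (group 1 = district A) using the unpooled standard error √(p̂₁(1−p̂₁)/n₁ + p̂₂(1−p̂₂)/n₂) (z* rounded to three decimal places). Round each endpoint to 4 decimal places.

(0.4437, 0.5480)

p̂₁ = 0.78042, p̂₂ = 0.28455, so the observed difference is 0.49587.
Unpooled SE = √(p̂₁(1−p̂₁)/n₁ + p̂₂(1−p̂₂)/n₂) = √(0.000453341 + 0.000551714) = 0.031703.
For 90% confidence, z* = 1.645. Margin = 1.645·0.031703 = 0.05215.
So the interval runs from 0.4437 to 0.5480.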